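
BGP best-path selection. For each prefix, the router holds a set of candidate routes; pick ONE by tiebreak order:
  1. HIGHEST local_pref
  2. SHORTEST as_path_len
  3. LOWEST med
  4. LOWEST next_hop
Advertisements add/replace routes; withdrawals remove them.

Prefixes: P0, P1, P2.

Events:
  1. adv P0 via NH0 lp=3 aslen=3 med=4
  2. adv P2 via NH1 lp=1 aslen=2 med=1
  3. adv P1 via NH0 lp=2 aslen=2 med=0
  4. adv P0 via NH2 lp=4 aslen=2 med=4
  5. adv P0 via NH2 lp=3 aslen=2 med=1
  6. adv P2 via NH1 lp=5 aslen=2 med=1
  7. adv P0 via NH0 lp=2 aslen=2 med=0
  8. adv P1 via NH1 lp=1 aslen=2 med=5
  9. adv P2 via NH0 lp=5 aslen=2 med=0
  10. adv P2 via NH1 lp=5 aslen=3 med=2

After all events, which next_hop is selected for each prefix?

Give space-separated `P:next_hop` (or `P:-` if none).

Op 1: best P0=NH0 P1=- P2=-
Op 2: best P0=NH0 P1=- P2=NH1
Op 3: best P0=NH0 P1=NH0 P2=NH1
Op 4: best P0=NH2 P1=NH0 P2=NH1
Op 5: best P0=NH2 P1=NH0 P2=NH1
Op 6: best P0=NH2 P1=NH0 P2=NH1
Op 7: best P0=NH2 P1=NH0 P2=NH1
Op 8: best P0=NH2 P1=NH0 P2=NH1
Op 9: best P0=NH2 P1=NH0 P2=NH0
Op 10: best P0=NH2 P1=NH0 P2=NH0

Answer: P0:NH2 P1:NH0 P2:NH0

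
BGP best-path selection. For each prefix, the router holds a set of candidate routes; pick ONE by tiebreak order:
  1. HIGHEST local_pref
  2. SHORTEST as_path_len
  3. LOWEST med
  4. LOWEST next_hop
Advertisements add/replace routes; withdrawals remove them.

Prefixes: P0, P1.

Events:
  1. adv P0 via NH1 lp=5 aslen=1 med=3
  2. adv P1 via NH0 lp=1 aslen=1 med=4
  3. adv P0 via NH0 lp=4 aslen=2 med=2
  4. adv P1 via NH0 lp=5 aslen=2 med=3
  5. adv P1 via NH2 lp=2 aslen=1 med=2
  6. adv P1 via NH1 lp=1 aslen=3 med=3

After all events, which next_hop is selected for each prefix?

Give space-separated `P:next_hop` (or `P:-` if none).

Answer: P0:NH1 P1:NH0

Derivation:
Op 1: best P0=NH1 P1=-
Op 2: best P0=NH1 P1=NH0
Op 3: best P0=NH1 P1=NH0
Op 4: best P0=NH1 P1=NH0
Op 5: best P0=NH1 P1=NH0
Op 6: best P0=NH1 P1=NH0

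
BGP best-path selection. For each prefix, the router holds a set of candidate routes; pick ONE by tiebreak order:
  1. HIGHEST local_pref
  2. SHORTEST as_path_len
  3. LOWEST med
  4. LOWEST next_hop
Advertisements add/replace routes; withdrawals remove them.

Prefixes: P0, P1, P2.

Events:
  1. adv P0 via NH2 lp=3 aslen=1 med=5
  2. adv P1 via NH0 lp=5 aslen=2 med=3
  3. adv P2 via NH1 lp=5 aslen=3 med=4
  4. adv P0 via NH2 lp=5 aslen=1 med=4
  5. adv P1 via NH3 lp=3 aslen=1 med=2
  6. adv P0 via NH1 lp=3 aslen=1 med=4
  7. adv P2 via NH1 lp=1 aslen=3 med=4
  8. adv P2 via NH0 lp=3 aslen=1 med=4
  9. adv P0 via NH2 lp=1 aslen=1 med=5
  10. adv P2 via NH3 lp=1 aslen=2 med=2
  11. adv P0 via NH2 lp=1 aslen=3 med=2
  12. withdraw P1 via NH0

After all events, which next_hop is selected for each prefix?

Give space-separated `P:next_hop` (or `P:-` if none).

Op 1: best P0=NH2 P1=- P2=-
Op 2: best P0=NH2 P1=NH0 P2=-
Op 3: best P0=NH2 P1=NH0 P2=NH1
Op 4: best P0=NH2 P1=NH0 P2=NH1
Op 5: best P0=NH2 P1=NH0 P2=NH1
Op 6: best P0=NH2 P1=NH0 P2=NH1
Op 7: best P0=NH2 P1=NH0 P2=NH1
Op 8: best P0=NH2 P1=NH0 P2=NH0
Op 9: best P0=NH1 P1=NH0 P2=NH0
Op 10: best P0=NH1 P1=NH0 P2=NH0
Op 11: best P0=NH1 P1=NH0 P2=NH0
Op 12: best P0=NH1 P1=NH3 P2=NH0

Answer: P0:NH1 P1:NH3 P2:NH0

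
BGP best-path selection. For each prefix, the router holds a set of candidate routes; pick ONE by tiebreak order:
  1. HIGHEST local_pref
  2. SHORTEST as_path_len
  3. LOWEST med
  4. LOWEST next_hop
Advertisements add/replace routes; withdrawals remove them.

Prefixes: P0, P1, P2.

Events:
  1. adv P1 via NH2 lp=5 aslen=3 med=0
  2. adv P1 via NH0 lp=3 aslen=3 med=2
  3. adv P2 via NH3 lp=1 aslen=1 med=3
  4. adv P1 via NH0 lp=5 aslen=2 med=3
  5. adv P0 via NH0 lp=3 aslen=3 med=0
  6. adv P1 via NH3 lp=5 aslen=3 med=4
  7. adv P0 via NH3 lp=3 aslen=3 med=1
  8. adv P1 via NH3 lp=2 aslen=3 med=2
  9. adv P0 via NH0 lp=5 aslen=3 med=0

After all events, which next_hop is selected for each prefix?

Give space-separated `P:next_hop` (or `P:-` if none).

Answer: P0:NH0 P1:NH0 P2:NH3

Derivation:
Op 1: best P0=- P1=NH2 P2=-
Op 2: best P0=- P1=NH2 P2=-
Op 3: best P0=- P1=NH2 P2=NH3
Op 4: best P0=- P1=NH0 P2=NH3
Op 5: best P0=NH0 P1=NH0 P2=NH3
Op 6: best P0=NH0 P1=NH0 P2=NH3
Op 7: best P0=NH0 P1=NH0 P2=NH3
Op 8: best P0=NH0 P1=NH0 P2=NH3
Op 9: best P0=NH0 P1=NH0 P2=NH3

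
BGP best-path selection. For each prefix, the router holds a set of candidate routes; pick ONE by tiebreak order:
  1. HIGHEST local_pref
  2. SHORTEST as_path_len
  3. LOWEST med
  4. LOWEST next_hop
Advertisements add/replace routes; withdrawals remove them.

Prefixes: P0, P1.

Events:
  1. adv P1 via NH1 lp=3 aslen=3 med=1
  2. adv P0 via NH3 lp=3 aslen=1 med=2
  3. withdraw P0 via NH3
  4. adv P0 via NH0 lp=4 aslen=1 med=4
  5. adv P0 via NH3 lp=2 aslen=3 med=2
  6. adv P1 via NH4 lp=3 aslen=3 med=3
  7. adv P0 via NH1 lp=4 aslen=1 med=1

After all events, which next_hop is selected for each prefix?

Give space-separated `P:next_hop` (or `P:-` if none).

Op 1: best P0=- P1=NH1
Op 2: best P0=NH3 P1=NH1
Op 3: best P0=- P1=NH1
Op 4: best P0=NH0 P1=NH1
Op 5: best P0=NH0 P1=NH1
Op 6: best P0=NH0 P1=NH1
Op 7: best P0=NH1 P1=NH1

Answer: P0:NH1 P1:NH1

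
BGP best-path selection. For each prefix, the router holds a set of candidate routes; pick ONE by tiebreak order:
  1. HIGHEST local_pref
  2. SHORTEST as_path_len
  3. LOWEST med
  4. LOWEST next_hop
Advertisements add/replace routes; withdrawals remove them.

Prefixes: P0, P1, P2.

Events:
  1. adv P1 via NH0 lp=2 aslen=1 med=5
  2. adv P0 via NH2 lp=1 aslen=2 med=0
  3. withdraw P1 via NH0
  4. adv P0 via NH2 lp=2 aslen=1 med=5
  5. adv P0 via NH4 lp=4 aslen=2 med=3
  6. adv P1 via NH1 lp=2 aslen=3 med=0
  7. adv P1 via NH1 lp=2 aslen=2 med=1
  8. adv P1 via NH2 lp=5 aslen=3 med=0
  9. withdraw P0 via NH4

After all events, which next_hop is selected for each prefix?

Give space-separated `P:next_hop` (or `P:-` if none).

Op 1: best P0=- P1=NH0 P2=-
Op 2: best P0=NH2 P1=NH0 P2=-
Op 3: best P0=NH2 P1=- P2=-
Op 4: best P0=NH2 P1=- P2=-
Op 5: best P0=NH4 P1=- P2=-
Op 6: best P0=NH4 P1=NH1 P2=-
Op 7: best P0=NH4 P1=NH1 P2=-
Op 8: best P0=NH4 P1=NH2 P2=-
Op 9: best P0=NH2 P1=NH2 P2=-

Answer: P0:NH2 P1:NH2 P2:-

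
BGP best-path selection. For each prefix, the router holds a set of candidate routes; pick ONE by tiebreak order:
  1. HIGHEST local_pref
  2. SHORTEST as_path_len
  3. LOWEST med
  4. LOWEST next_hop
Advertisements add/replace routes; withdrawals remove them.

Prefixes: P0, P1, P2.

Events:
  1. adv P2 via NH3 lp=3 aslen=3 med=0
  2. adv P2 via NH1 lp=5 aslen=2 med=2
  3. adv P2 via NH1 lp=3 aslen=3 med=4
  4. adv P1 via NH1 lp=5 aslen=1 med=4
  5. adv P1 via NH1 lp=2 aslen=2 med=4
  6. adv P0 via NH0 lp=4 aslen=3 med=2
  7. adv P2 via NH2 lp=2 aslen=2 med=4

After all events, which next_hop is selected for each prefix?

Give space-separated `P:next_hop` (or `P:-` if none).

Answer: P0:NH0 P1:NH1 P2:NH3

Derivation:
Op 1: best P0=- P1=- P2=NH3
Op 2: best P0=- P1=- P2=NH1
Op 3: best P0=- P1=- P2=NH3
Op 4: best P0=- P1=NH1 P2=NH3
Op 5: best P0=- P1=NH1 P2=NH3
Op 6: best P0=NH0 P1=NH1 P2=NH3
Op 7: best P0=NH0 P1=NH1 P2=NH3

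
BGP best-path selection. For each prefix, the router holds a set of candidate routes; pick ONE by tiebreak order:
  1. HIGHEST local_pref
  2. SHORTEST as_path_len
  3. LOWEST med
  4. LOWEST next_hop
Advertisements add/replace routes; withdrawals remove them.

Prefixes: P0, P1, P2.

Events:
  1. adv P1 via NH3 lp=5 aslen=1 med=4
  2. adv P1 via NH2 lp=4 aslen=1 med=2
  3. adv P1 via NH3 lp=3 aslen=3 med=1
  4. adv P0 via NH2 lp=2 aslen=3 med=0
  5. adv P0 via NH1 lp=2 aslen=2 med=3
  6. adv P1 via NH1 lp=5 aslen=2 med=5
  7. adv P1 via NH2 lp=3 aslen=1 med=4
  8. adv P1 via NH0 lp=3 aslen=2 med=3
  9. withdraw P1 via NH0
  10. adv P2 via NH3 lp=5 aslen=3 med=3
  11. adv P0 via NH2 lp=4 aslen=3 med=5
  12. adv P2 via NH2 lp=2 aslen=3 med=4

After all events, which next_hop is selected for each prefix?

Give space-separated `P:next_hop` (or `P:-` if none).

Op 1: best P0=- P1=NH3 P2=-
Op 2: best P0=- P1=NH3 P2=-
Op 3: best P0=- P1=NH2 P2=-
Op 4: best P0=NH2 P1=NH2 P2=-
Op 5: best P0=NH1 P1=NH2 P2=-
Op 6: best P0=NH1 P1=NH1 P2=-
Op 7: best P0=NH1 P1=NH1 P2=-
Op 8: best P0=NH1 P1=NH1 P2=-
Op 9: best P0=NH1 P1=NH1 P2=-
Op 10: best P0=NH1 P1=NH1 P2=NH3
Op 11: best P0=NH2 P1=NH1 P2=NH3
Op 12: best P0=NH2 P1=NH1 P2=NH3

Answer: P0:NH2 P1:NH1 P2:NH3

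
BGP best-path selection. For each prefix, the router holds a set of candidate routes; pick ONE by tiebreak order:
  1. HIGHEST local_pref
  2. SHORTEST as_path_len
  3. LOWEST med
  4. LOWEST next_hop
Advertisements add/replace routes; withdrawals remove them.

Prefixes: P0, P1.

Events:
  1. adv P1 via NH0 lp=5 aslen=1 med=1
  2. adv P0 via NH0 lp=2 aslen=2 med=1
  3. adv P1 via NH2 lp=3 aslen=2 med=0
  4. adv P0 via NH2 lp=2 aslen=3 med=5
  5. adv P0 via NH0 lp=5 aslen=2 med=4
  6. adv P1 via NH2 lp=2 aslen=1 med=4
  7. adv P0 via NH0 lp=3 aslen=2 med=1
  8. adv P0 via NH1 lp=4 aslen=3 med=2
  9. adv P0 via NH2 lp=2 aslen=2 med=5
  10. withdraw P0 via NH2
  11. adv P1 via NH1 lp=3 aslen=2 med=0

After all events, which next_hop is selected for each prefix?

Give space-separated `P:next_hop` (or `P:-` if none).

Answer: P0:NH1 P1:NH0

Derivation:
Op 1: best P0=- P1=NH0
Op 2: best P0=NH0 P1=NH0
Op 3: best P0=NH0 P1=NH0
Op 4: best P0=NH0 P1=NH0
Op 5: best P0=NH0 P1=NH0
Op 6: best P0=NH0 P1=NH0
Op 7: best P0=NH0 P1=NH0
Op 8: best P0=NH1 P1=NH0
Op 9: best P0=NH1 P1=NH0
Op 10: best P0=NH1 P1=NH0
Op 11: best P0=NH1 P1=NH0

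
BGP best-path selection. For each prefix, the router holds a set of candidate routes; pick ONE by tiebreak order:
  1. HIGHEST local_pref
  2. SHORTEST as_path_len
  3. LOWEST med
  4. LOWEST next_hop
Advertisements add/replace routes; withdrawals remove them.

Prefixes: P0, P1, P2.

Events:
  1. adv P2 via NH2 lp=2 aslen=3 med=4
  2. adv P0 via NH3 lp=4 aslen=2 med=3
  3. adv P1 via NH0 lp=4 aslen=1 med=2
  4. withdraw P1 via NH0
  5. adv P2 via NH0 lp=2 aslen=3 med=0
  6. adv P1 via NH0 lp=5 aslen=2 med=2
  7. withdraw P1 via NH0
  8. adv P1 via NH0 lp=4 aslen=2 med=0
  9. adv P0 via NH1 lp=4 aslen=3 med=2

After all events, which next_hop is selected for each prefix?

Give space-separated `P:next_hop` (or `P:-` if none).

Answer: P0:NH3 P1:NH0 P2:NH0

Derivation:
Op 1: best P0=- P1=- P2=NH2
Op 2: best P0=NH3 P1=- P2=NH2
Op 3: best P0=NH3 P1=NH0 P2=NH2
Op 4: best P0=NH3 P1=- P2=NH2
Op 5: best P0=NH3 P1=- P2=NH0
Op 6: best P0=NH3 P1=NH0 P2=NH0
Op 7: best P0=NH3 P1=- P2=NH0
Op 8: best P0=NH3 P1=NH0 P2=NH0
Op 9: best P0=NH3 P1=NH0 P2=NH0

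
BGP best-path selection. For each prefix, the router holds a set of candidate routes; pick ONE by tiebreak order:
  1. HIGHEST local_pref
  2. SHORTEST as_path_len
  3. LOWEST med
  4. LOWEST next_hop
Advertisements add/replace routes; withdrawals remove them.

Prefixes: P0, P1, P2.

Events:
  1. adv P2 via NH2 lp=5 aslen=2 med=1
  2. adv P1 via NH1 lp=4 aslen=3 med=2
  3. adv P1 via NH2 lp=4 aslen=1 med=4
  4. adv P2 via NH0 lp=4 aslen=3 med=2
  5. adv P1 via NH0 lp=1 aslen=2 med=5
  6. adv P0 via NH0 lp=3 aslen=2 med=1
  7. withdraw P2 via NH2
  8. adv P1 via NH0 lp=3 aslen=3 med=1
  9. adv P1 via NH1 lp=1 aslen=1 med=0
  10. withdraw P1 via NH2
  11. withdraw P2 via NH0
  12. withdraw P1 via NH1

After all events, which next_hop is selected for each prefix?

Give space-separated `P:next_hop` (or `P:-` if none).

Op 1: best P0=- P1=- P2=NH2
Op 2: best P0=- P1=NH1 P2=NH2
Op 3: best P0=- P1=NH2 P2=NH2
Op 4: best P0=- P1=NH2 P2=NH2
Op 5: best P0=- P1=NH2 P2=NH2
Op 6: best P0=NH0 P1=NH2 P2=NH2
Op 7: best P0=NH0 P1=NH2 P2=NH0
Op 8: best P0=NH0 P1=NH2 P2=NH0
Op 9: best P0=NH0 P1=NH2 P2=NH0
Op 10: best P0=NH0 P1=NH0 P2=NH0
Op 11: best P0=NH0 P1=NH0 P2=-
Op 12: best P0=NH0 P1=NH0 P2=-

Answer: P0:NH0 P1:NH0 P2:-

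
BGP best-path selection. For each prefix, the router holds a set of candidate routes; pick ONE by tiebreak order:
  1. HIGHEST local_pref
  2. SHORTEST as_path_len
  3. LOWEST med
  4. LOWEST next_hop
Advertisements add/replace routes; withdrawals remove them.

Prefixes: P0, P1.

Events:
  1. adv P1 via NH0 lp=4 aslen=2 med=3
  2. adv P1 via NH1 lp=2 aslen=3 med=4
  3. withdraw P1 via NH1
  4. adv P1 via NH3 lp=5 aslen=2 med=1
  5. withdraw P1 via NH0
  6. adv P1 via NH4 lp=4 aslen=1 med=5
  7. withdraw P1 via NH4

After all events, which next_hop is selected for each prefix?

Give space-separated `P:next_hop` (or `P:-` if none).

Answer: P0:- P1:NH3

Derivation:
Op 1: best P0=- P1=NH0
Op 2: best P0=- P1=NH0
Op 3: best P0=- P1=NH0
Op 4: best P0=- P1=NH3
Op 5: best P0=- P1=NH3
Op 6: best P0=- P1=NH3
Op 7: best P0=- P1=NH3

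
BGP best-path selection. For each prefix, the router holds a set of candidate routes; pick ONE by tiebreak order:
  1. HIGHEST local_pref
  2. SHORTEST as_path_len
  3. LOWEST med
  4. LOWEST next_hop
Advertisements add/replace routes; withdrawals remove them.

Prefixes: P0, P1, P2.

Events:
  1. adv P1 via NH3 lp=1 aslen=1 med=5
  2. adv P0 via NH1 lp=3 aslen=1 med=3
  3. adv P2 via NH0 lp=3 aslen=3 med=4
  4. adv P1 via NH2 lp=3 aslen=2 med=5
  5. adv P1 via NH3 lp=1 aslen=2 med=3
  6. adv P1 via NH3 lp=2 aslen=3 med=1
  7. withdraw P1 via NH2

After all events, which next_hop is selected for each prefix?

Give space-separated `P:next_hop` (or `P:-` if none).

Answer: P0:NH1 P1:NH3 P2:NH0

Derivation:
Op 1: best P0=- P1=NH3 P2=-
Op 2: best P0=NH1 P1=NH3 P2=-
Op 3: best P0=NH1 P1=NH3 P2=NH0
Op 4: best P0=NH1 P1=NH2 P2=NH0
Op 5: best P0=NH1 P1=NH2 P2=NH0
Op 6: best P0=NH1 P1=NH2 P2=NH0
Op 7: best P0=NH1 P1=NH3 P2=NH0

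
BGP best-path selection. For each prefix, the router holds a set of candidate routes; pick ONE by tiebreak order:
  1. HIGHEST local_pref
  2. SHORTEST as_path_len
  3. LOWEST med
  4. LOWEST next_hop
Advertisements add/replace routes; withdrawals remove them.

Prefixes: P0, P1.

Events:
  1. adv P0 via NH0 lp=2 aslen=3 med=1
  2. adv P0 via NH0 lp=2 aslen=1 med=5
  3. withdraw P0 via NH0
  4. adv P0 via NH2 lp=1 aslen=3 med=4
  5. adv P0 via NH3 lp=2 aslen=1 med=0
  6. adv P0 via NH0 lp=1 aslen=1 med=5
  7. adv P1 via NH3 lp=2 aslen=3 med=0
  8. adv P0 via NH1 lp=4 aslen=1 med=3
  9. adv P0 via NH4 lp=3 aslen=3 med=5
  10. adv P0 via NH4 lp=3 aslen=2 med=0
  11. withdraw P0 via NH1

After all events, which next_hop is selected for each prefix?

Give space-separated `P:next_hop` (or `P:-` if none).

Op 1: best P0=NH0 P1=-
Op 2: best P0=NH0 P1=-
Op 3: best P0=- P1=-
Op 4: best P0=NH2 P1=-
Op 5: best P0=NH3 P1=-
Op 6: best P0=NH3 P1=-
Op 7: best P0=NH3 P1=NH3
Op 8: best P0=NH1 P1=NH3
Op 9: best P0=NH1 P1=NH3
Op 10: best P0=NH1 P1=NH3
Op 11: best P0=NH4 P1=NH3

Answer: P0:NH4 P1:NH3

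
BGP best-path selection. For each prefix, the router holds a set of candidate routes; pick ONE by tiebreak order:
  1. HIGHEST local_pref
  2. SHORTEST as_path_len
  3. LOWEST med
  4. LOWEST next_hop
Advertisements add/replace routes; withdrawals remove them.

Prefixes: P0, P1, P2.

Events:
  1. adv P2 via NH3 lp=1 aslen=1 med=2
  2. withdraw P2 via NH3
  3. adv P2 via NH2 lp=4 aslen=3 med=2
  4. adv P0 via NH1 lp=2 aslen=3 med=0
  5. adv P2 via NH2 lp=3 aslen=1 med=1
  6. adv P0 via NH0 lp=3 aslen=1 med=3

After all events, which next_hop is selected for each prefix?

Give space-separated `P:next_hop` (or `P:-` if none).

Op 1: best P0=- P1=- P2=NH3
Op 2: best P0=- P1=- P2=-
Op 3: best P0=- P1=- P2=NH2
Op 4: best P0=NH1 P1=- P2=NH2
Op 5: best P0=NH1 P1=- P2=NH2
Op 6: best P0=NH0 P1=- P2=NH2

Answer: P0:NH0 P1:- P2:NH2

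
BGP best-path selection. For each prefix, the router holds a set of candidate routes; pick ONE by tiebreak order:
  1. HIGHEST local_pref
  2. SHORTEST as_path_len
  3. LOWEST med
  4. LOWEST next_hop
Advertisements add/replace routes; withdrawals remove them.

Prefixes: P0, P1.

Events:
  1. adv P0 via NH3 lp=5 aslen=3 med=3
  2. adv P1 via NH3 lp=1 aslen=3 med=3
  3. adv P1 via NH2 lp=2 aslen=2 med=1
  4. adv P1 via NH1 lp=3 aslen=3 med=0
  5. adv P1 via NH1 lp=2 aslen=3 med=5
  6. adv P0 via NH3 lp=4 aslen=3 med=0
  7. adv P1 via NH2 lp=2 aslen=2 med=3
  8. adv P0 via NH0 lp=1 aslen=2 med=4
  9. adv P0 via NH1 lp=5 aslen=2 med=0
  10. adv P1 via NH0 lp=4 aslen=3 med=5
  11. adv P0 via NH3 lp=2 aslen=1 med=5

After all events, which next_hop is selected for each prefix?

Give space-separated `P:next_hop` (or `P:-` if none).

Op 1: best P0=NH3 P1=-
Op 2: best P0=NH3 P1=NH3
Op 3: best P0=NH3 P1=NH2
Op 4: best P0=NH3 P1=NH1
Op 5: best P0=NH3 P1=NH2
Op 6: best P0=NH3 P1=NH2
Op 7: best P0=NH3 P1=NH2
Op 8: best P0=NH3 P1=NH2
Op 9: best P0=NH1 P1=NH2
Op 10: best P0=NH1 P1=NH0
Op 11: best P0=NH1 P1=NH0

Answer: P0:NH1 P1:NH0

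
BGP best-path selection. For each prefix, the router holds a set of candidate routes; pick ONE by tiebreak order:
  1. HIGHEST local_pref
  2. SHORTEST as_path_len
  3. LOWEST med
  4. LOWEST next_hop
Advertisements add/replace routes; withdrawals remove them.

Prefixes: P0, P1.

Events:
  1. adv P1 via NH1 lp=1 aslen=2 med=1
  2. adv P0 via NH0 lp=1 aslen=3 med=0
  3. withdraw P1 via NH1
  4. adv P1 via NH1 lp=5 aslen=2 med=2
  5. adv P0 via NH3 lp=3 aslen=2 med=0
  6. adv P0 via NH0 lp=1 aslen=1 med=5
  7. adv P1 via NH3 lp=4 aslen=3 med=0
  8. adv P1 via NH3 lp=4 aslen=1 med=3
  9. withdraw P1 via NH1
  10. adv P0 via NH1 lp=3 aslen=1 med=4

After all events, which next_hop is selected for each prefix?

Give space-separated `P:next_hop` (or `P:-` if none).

Answer: P0:NH1 P1:NH3

Derivation:
Op 1: best P0=- P1=NH1
Op 2: best P0=NH0 P1=NH1
Op 3: best P0=NH0 P1=-
Op 4: best P0=NH0 P1=NH1
Op 5: best P0=NH3 P1=NH1
Op 6: best P0=NH3 P1=NH1
Op 7: best P0=NH3 P1=NH1
Op 8: best P0=NH3 P1=NH1
Op 9: best P0=NH3 P1=NH3
Op 10: best P0=NH1 P1=NH3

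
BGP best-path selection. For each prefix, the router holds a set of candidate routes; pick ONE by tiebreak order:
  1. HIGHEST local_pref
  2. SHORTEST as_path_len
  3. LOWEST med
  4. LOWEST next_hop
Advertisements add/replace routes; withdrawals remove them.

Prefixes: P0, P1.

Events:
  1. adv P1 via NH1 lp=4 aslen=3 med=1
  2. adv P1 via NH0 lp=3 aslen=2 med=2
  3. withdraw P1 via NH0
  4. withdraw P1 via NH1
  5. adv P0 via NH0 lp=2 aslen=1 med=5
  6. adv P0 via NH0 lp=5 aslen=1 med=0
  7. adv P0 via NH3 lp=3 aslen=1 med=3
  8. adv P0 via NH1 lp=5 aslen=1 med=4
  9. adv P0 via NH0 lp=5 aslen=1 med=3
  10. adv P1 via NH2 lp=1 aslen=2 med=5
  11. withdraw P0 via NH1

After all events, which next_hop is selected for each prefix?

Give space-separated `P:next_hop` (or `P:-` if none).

Op 1: best P0=- P1=NH1
Op 2: best P0=- P1=NH1
Op 3: best P0=- P1=NH1
Op 4: best P0=- P1=-
Op 5: best P0=NH0 P1=-
Op 6: best P0=NH0 P1=-
Op 7: best P0=NH0 P1=-
Op 8: best P0=NH0 P1=-
Op 9: best P0=NH0 P1=-
Op 10: best P0=NH0 P1=NH2
Op 11: best P0=NH0 P1=NH2

Answer: P0:NH0 P1:NH2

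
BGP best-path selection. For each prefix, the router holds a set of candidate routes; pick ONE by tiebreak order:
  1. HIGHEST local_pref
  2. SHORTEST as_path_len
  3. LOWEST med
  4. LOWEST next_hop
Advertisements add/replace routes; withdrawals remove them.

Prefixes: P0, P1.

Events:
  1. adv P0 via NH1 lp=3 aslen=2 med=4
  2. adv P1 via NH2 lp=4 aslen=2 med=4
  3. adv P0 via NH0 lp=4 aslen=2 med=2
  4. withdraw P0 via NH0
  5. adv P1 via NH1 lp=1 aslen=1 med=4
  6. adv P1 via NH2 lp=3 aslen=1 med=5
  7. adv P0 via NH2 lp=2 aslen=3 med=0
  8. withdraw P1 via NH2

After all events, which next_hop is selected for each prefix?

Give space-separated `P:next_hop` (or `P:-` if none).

Answer: P0:NH1 P1:NH1

Derivation:
Op 1: best P0=NH1 P1=-
Op 2: best P0=NH1 P1=NH2
Op 3: best P0=NH0 P1=NH2
Op 4: best P0=NH1 P1=NH2
Op 5: best P0=NH1 P1=NH2
Op 6: best P0=NH1 P1=NH2
Op 7: best P0=NH1 P1=NH2
Op 8: best P0=NH1 P1=NH1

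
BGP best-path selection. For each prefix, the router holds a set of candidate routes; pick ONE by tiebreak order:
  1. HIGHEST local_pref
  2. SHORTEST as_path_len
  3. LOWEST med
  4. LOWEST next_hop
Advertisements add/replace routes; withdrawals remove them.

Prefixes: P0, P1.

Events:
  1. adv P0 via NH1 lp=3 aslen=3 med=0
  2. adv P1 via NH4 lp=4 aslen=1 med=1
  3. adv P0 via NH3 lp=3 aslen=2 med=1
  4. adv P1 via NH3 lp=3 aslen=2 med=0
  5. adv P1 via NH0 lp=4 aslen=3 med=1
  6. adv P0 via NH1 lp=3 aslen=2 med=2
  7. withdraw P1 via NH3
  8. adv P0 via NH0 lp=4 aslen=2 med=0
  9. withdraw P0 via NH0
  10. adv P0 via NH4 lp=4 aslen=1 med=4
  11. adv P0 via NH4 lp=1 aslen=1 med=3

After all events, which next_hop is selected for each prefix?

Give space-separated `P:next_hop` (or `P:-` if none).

Op 1: best P0=NH1 P1=-
Op 2: best P0=NH1 P1=NH4
Op 3: best P0=NH3 P1=NH4
Op 4: best P0=NH3 P1=NH4
Op 5: best P0=NH3 P1=NH4
Op 6: best P0=NH3 P1=NH4
Op 7: best P0=NH3 P1=NH4
Op 8: best P0=NH0 P1=NH4
Op 9: best P0=NH3 P1=NH4
Op 10: best P0=NH4 P1=NH4
Op 11: best P0=NH3 P1=NH4

Answer: P0:NH3 P1:NH4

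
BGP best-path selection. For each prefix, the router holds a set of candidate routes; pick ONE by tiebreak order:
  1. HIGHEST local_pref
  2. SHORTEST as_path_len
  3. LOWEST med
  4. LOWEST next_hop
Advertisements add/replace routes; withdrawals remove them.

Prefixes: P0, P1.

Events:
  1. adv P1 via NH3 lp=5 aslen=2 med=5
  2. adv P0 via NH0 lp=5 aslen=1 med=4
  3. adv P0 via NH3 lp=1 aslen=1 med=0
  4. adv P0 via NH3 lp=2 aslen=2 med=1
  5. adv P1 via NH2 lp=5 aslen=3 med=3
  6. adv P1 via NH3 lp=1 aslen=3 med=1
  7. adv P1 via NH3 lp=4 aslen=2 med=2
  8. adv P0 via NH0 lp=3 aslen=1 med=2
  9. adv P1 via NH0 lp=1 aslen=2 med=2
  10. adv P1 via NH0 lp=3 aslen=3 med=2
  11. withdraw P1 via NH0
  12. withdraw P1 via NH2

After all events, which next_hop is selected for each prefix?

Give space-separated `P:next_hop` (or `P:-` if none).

Answer: P0:NH0 P1:NH3

Derivation:
Op 1: best P0=- P1=NH3
Op 2: best P0=NH0 P1=NH3
Op 3: best P0=NH0 P1=NH3
Op 4: best P0=NH0 P1=NH3
Op 5: best P0=NH0 P1=NH3
Op 6: best P0=NH0 P1=NH2
Op 7: best P0=NH0 P1=NH2
Op 8: best P0=NH0 P1=NH2
Op 9: best P0=NH0 P1=NH2
Op 10: best P0=NH0 P1=NH2
Op 11: best P0=NH0 P1=NH2
Op 12: best P0=NH0 P1=NH3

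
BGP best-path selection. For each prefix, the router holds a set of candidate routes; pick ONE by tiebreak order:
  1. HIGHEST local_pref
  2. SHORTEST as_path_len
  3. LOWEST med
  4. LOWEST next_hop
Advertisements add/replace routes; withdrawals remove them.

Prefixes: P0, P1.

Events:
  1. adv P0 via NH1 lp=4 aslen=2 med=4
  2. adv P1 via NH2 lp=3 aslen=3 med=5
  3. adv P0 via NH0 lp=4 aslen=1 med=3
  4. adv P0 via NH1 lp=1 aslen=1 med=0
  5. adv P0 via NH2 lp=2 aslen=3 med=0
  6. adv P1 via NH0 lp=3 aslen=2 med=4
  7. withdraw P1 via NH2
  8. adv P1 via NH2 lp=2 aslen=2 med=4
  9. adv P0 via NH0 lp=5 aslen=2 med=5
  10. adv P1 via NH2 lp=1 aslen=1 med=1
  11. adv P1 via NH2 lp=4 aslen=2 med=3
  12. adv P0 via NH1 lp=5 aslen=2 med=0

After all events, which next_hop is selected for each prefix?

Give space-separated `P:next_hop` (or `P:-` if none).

Answer: P0:NH1 P1:NH2

Derivation:
Op 1: best P0=NH1 P1=-
Op 2: best P0=NH1 P1=NH2
Op 3: best P0=NH0 P1=NH2
Op 4: best P0=NH0 P1=NH2
Op 5: best P0=NH0 P1=NH2
Op 6: best P0=NH0 P1=NH0
Op 7: best P0=NH0 P1=NH0
Op 8: best P0=NH0 P1=NH0
Op 9: best P0=NH0 P1=NH0
Op 10: best P0=NH0 P1=NH0
Op 11: best P0=NH0 P1=NH2
Op 12: best P0=NH1 P1=NH2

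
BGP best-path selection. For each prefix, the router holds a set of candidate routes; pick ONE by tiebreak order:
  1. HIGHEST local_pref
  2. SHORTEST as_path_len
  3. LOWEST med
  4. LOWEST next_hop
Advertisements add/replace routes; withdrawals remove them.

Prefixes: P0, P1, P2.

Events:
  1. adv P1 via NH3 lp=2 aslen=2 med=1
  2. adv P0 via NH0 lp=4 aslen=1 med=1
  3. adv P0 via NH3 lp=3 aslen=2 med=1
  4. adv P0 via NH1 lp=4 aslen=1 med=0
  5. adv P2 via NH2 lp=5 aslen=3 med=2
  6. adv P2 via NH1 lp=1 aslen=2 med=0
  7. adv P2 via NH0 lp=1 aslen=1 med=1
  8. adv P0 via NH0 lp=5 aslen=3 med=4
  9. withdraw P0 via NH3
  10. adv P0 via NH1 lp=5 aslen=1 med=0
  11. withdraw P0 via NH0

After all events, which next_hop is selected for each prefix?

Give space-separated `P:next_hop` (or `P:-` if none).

Answer: P0:NH1 P1:NH3 P2:NH2

Derivation:
Op 1: best P0=- P1=NH3 P2=-
Op 2: best P0=NH0 P1=NH3 P2=-
Op 3: best P0=NH0 P1=NH3 P2=-
Op 4: best P0=NH1 P1=NH3 P2=-
Op 5: best P0=NH1 P1=NH3 P2=NH2
Op 6: best P0=NH1 P1=NH3 P2=NH2
Op 7: best P0=NH1 P1=NH3 P2=NH2
Op 8: best P0=NH0 P1=NH3 P2=NH2
Op 9: best P0=NH0 P1=NH3 P2=NH2
Op 10: best P0=NH1 P1=NH3 P2=NH2
Op 11: best P0=NH1 P1=NH3 P2=NH2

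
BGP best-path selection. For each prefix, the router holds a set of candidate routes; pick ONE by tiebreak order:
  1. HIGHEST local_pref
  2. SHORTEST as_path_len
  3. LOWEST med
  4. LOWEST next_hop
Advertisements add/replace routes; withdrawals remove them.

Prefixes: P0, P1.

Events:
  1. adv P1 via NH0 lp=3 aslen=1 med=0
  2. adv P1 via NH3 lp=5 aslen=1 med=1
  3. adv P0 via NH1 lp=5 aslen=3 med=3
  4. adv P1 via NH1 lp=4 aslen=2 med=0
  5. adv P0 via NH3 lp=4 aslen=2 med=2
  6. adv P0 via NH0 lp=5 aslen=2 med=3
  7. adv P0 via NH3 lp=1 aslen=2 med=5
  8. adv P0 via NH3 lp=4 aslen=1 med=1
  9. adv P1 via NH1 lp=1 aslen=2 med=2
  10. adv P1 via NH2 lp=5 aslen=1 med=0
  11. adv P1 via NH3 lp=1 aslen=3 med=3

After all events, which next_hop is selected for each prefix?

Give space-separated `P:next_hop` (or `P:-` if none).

Answer: P0:NH0 P1:NH2

Derivation:
Op 1: best P0=- P1=NH0
Op 2: best P0=- P1=NH3
Op 3: best P0=NH1 P1=NH3
Op 4: best P0=NH1 P1=NH3
Op 5: best P0=NH1 P1=NH3
Op 6: best P0=NH0 P1=NH3
Op 7: best P0=NH0 P1=NH3
Op 8: best P0=NH0 P1=NH3
Op 9: best P0=NH0 P1=NH3
Op 10: best P0=NH0 P1=NH2
Op 11: best P0=NH0 P1=NH2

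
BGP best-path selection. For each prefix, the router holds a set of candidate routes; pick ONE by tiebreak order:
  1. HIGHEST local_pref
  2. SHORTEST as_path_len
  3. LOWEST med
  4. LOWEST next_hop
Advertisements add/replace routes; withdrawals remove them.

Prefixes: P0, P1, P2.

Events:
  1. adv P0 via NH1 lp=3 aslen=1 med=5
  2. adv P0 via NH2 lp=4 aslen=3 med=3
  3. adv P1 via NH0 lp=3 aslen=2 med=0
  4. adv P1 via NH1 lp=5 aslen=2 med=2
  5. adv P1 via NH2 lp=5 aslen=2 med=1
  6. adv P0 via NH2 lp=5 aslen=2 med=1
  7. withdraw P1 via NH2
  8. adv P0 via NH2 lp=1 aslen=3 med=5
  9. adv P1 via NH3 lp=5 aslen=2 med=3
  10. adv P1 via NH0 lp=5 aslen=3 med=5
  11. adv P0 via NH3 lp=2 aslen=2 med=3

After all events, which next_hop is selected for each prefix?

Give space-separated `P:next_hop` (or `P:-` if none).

Op 1: best P0=NH1 P1=- P2=-
Op 2: best P0=NH2 P1=- P2=-
Op 3: best P0=NH2 P1=NH0 P2=-
Op 4: best P0=NH2 P1=NH1 P2=-
Op 5: best P0=NH2 P1=NH2 P2=-
Op 6: best P0=NH2 P1=NH2 P2=-
Op 7: best P0=NH2 P1=NH1 P2=-
Op 8: best P0=NH1 P1=NH1 P2=-
Op 9: best P0=NH1 P1=NH1 P2=-
Op 10: best P0=NH1 P1=NH1 P2=-
Op 11: best P0=NH1 P1=NH1 P2=-

Answer: P0:NH1 P1:NH1 P2:-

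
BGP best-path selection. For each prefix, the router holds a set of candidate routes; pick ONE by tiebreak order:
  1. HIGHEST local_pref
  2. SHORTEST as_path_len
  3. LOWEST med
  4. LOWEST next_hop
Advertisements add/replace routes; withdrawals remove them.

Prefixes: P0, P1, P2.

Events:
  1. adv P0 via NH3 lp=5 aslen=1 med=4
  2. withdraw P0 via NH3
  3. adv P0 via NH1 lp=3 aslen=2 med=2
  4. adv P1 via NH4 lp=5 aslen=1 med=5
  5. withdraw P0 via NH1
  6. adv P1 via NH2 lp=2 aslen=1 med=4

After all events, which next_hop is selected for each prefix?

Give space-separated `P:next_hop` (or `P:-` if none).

Answer: P0:- P1:NH4 P2:-

Derivation:
Op 1: best P0=NH3 P1=- P2=-
Op 2: best P0=- P1=- P2=-
Op 3: best P0=NH1 P1=- P2=-
Op 4: best P0=NH1 P1=NH4 P2=-
Op 5: best P0=- P1=NH4 P2=-
Op 6: best P0=- P1=NH4 P2=-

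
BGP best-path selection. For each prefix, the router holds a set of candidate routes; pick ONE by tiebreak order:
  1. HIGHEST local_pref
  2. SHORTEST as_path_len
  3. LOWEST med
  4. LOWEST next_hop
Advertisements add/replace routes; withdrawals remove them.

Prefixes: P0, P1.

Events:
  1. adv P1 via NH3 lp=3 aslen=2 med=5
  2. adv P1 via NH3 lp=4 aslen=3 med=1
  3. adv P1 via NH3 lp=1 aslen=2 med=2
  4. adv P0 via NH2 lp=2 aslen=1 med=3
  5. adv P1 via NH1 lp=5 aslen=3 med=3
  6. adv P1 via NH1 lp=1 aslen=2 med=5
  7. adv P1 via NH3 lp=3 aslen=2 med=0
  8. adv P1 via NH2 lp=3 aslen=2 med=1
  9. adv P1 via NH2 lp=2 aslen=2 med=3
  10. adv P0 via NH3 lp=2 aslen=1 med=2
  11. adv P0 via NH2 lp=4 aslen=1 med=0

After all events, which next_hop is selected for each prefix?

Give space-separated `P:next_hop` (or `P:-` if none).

Op 1: best P0=- P1=NH3
Op 2: best P0=- P1=NH3
Op 3: best P0=- P1=NH3
Op 4: best P0=NH2 P1=NH3
Op 5: best P0=NH2 P1=NH1
Op 6: best P0=NH2 P1=NH3
Op 7: best P0=NH2 P1=NH3
Op 8: best P0=NH2 P1=NH3
Op 9: best P0=NH2 P1=NH3
Op 10: best P0=NH3 P1=NH3
Op 11: best P0=NH2 P1=NH3

Answer: P0:NH2 P1:NH3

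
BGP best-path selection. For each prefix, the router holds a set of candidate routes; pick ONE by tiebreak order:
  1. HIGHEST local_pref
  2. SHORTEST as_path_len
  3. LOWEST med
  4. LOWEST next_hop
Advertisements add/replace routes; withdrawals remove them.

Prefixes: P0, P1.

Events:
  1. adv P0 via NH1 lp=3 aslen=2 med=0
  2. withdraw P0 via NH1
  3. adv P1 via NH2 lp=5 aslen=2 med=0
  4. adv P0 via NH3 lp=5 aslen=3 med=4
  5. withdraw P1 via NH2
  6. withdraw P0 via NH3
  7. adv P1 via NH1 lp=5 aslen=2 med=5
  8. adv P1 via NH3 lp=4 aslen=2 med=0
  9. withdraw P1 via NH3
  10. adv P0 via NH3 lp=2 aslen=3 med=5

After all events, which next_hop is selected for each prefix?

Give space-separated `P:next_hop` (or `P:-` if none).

Op 1: best P0=NH1 P1=-
Op 2: best P0=- P1=-
Op 3: best P0=- P1=NH2
Op 4: best P0=NH3 P1=NH2
Op 5: best P0=NH3 P1=-
Op 6: best P0=- P1=-
Op 7: best P0=- P1=NH1
Op 8: best P0=- P1=NH1
Op 9: best P0=- P1=NH1
Op 10: best P0=NH3 P1=NH1

Answer: P0:NH3 P1:NH1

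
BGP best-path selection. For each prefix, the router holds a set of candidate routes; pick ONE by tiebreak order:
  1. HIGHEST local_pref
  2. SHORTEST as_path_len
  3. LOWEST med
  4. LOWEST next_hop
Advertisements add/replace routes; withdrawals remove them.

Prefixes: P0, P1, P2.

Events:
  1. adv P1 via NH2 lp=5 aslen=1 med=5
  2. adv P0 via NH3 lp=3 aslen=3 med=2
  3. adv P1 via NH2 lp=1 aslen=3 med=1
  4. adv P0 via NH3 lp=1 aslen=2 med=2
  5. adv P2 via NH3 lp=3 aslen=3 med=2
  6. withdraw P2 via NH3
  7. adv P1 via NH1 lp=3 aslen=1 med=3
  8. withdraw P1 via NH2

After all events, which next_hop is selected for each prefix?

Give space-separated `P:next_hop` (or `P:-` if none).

Op 1: best P0=- P1=NH2 P2=-
Op 2: best P0=NH3 P1=NH2 P2=-
Op 3: best P0=NH3 P1=NH2 P2=-
Op 4: best P0=NH3 P1=NH2 P2=-
Op 5: best P0=NH3 P1=NH2 P2=NH3
Op 6: best P0=NH3 P1=NH2 P2=-
Op 7: best P0=NH3 P1=NH1 P2=-
Op 8: best P0=NH3 P1=NH1 P2=-

Answer: P0:NH3 P1:NH1 P2:-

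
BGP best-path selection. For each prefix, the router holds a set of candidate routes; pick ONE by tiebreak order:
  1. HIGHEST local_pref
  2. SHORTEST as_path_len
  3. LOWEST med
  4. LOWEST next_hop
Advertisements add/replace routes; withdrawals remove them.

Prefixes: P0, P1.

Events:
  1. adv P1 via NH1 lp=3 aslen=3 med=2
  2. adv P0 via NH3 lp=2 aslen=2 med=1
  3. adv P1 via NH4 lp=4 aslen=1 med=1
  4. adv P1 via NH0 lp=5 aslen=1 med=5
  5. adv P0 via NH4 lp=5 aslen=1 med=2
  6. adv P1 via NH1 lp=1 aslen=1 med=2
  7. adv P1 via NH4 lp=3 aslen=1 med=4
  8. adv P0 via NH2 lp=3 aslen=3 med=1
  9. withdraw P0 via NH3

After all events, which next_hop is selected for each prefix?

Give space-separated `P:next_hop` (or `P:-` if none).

Answer: P0:NH4 P1:NH0

Derivation:
Op 1: best P0=- P1=NH1
Op 2: best P0=NH3 P1=NH1
Op 3: best P0=NH3 P1=NH4
Op 4: best P0=NH3 P1=NH0
Op 5: best P0=NH4 P1=NH0
Op 6: best P0=NH4 P1=NH0
Op 7: best P0=NH4 P1=NH0
Op 8: best P0=NH4 P1=NH0
Op 9: best P0=NH4 P1=NH0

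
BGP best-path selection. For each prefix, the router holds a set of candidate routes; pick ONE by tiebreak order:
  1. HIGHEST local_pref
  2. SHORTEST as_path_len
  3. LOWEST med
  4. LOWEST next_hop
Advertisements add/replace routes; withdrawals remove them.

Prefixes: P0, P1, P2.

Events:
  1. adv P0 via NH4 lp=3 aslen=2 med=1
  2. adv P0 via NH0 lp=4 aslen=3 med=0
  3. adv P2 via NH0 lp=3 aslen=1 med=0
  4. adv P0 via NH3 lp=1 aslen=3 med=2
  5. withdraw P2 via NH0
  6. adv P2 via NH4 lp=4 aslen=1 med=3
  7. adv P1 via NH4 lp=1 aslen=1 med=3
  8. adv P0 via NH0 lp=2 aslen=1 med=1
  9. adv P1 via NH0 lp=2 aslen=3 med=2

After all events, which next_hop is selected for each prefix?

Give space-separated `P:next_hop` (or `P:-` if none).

Answer: P0:NH4 P1:NH0 P2:NH4

Derivation:
Op 1: best P0=NH4 P1=- P2=-
Op 2: best P0=NH0 P1=- P2=-
Op 3: best P0=NH0 P1=- P2=NH0
Op 4: best P0=NH0 P1=- P2=NH0
Op 5: best P0=NH0 P1=- P2=-
Op 6: best P0=NH0 P1=- P2=NH4
Op 7: best P0=NH0 P1=NH4 P2=NH4
Op 8: best P0=NH4 P1=NH4 P2=NH4
Op 9: best P0=NH4 P1=NH0 P2=NH4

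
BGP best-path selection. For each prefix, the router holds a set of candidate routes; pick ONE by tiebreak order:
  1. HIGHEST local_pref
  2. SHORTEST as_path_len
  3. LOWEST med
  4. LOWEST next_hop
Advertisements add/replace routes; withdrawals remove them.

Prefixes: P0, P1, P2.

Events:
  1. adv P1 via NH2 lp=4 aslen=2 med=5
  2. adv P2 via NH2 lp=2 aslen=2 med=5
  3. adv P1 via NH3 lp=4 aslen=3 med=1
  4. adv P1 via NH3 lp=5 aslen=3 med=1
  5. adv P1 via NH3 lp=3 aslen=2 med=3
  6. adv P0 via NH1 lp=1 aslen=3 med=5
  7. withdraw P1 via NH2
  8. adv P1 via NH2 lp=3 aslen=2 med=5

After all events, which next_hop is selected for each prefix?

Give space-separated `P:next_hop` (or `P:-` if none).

Op 1: best P0=- P1=NH2 P2=-
Op 2: best P0=- P1=NH2 P2=NH2
Op 3: best P0=- P1=NH2 P2=NH2
Op 4: best P0=- P1=NH3 P2=NH2
Op 5: best P0=- P1=NH2 P2=NH2
Op 6: best P0=NH1 P1=NH2 P2=NH2
Op 7: best P0=NH1 P1=NH3 P2=NH2
Op 8: best P0=NH1 P1=NH3 P2=NH2

Answer: P0:NH1 P1:NH3 P2:NH2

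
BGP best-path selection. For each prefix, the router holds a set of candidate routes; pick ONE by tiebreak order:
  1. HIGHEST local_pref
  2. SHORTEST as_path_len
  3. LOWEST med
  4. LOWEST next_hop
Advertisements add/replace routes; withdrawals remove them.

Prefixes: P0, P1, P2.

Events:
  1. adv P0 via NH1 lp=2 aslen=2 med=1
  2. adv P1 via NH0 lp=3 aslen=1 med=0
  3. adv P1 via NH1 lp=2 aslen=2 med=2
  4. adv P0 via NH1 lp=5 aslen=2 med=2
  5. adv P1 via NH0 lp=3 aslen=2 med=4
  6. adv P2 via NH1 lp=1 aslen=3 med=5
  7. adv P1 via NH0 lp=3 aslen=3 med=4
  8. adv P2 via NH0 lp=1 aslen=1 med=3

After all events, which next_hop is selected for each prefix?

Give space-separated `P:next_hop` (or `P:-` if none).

Answer: P0:NH1 P1:NH0 P2:NH0

Derivation:
Op 1: best P0=NH1 P1=- P2=-
Op 2: best P0=NH1 P1=NH0 P2=-
Op 3: best P0=NH1 P1=NH0 P2=-
Op 4: best P0=NH1 P1=NH0 P2=-
Op 5: best P0=NH1 P1=NH0 P2=-
Op 6: best P0=NH1 P1=NH0 P2=NH1
Op 7: best P0=NH1 P1=NH0 P2=NH1
Op 8: best P0=NH1 P1=NH0 P2=NH0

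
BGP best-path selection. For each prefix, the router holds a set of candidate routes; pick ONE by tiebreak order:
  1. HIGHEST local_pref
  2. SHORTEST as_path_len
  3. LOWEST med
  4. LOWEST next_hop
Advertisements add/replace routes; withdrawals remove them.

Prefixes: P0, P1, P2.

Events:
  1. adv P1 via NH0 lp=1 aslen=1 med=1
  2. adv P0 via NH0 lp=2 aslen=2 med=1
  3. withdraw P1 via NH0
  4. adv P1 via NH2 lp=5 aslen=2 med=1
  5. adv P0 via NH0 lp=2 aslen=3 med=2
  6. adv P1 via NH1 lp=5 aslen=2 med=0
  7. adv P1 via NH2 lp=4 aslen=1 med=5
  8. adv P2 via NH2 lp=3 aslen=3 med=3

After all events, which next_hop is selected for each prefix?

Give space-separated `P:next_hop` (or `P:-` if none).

Op 1: best P0=- P1=NH0 P2=-
Op 2: best P0=NH0 P1=NH0 P2=-
Op 3: best P0=NH0 P1=- P2=-
Op 4: best P0=NH0 P1=NH2 P2=-
Op 5: best P0=NH0 P1=NH2 P2=-
Op 6: best P0=NH0 P1=NH1 P2=-
Op 7: best P0=NH0 P1=NH1 P2=-
Op 8: best P0=NH0 P1=NH1 P2=NH2

Answer: P0:NH0 P1:NH1 P2:NH2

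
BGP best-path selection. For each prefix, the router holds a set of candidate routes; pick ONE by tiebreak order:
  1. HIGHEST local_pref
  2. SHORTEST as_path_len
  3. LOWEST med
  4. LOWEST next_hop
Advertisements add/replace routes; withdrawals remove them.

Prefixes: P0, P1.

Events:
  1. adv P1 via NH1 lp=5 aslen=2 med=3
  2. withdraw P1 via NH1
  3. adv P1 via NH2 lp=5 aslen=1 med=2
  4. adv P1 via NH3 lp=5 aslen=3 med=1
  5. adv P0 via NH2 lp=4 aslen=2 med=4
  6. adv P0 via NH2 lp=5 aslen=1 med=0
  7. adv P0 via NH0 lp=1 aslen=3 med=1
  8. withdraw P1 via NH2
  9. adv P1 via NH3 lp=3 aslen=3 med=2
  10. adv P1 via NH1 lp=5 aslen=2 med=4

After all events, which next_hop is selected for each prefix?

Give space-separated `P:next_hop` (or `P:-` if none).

Answer: P0:NH2 P1:NH1

Derivation:
Op 1: best P0=- P1=NH1
Op 2: best P0=- P1=-
Op 3: best P0=- P1=NH2
Op 4: best P0=- P1=NH2
Op 5: best P0=NH2 P1=NH2
Op 6: best P0=NH2 P1=NH2
Op 7: best P0=NH2 P1=NH2
Op 8: best P0=NH2 P1=NH3
Op 9: best P0=NH2 P1=NH3
Op 10: best P0=NH2 P1=NH1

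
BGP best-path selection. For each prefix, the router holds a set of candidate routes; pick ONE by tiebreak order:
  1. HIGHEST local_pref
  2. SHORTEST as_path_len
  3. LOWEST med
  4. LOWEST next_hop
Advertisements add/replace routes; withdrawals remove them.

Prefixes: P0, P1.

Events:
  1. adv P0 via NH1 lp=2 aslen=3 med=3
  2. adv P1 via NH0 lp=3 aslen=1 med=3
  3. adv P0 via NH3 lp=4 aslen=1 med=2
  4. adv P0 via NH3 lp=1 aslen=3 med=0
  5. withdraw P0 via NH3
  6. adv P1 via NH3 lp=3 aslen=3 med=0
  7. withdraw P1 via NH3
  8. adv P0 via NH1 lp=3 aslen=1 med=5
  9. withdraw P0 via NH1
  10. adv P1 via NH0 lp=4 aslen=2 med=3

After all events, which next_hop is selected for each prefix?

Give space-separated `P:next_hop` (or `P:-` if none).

Op 1: best P0=NH1 P1=-
Op 2: best P0=NH1 P1=NH0
Op 3: best P0=NH3 P1=NH0
Op 4: best P0=NH1 P1=NH0
Op 5: best P0=NH1 P1=NH0
Op 6: best P0=NH1 P1=NH0
Op 7: best P0=NH1 P1=NH0
Op 8: best P0=NH1 P1=NH0
Op 9: best P0=- P1=NH0
Op 10: best P0=- P1=NH0

Answer: P0:- P1:NH0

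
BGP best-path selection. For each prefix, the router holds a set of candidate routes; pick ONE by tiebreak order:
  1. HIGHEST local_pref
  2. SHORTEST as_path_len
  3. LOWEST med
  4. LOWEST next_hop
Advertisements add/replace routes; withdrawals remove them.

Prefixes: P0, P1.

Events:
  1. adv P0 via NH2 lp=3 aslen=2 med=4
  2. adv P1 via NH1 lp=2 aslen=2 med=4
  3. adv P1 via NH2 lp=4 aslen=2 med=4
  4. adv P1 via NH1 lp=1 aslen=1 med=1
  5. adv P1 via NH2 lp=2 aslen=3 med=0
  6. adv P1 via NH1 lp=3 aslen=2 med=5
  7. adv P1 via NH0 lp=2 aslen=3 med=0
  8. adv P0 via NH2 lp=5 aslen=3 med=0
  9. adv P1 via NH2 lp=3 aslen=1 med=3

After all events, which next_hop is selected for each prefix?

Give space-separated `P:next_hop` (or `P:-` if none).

Op 1: best P0=NH2 P1=-
Op 2: best P0=NH2 P1=NH1
Op 3: best P0=NH2 P1=NH2
Op 4: best P0=NH2 P1=NH2
Op 5: best P0=NH2 P1=NH2
Op 6: best P0=NH2 P1=NH1
Op 7: best P0=NH2 P1=NH1
Op 8: best P0=NH2 P1=NH1
Op 9: best P0=NH2 P1=NH2

Answer: P0:NH2 P1:NH2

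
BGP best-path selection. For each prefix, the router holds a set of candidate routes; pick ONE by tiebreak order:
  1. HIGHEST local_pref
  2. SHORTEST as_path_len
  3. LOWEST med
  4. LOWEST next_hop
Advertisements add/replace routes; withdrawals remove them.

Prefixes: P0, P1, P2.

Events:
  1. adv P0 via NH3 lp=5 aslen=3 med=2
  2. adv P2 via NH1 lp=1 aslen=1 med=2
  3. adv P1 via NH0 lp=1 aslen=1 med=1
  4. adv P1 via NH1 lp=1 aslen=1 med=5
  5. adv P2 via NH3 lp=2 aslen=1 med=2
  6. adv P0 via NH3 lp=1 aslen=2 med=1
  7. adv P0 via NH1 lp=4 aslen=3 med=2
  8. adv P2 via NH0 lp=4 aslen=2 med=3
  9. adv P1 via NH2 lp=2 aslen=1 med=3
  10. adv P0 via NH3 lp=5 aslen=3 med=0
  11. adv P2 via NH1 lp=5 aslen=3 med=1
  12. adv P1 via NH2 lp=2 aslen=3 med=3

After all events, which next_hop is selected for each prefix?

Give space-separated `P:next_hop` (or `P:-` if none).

Op 1: best P0=NH3 P1=- P2=-
Op 2: best P0=NH3 P1=- P2=NH1
Op 3: best P0=NH3 P1=NH0 P2=NH1
Op 4: best P0=NH3 P1=NH0 P2=NH1
Op 5: best P0=NH3 P1=NH0 P2=NH3
Op 6: best P0=NH3 P1=NH0 P2=NH3
Op 7: best P0=NH1 P1=NH0 P2=NH3
Op 8: best P0=NH1 P1=NH0 P2=NH0
Op 9: best P0=NH1 P1=NH2 P2=NH0
Op 10: best P0=NH3 P1=NH2 P2=NH0
Op 11: best P0=NH3 P1=NH2 P2=NH1
Op 12: best P0=NH3 P1=NH2 P2=NH1

Answer: P0:NH3 P1:NH2 P2:NH1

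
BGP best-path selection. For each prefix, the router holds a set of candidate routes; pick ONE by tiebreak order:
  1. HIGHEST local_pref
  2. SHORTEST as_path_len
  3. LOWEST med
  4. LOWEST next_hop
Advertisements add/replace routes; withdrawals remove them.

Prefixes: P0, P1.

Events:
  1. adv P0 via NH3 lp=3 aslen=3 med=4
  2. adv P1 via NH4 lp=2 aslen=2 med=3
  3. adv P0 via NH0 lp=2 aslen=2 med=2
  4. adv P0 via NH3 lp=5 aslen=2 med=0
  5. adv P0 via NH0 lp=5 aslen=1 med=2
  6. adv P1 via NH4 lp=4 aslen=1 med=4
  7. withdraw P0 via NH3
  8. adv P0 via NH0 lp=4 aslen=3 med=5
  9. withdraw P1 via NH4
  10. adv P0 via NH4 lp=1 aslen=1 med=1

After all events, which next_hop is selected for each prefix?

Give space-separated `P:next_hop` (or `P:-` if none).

Answer: P0:NH0 P1:-

Derivation:
Op 1: best P0=NH3 P1=-
Op 2: best P0=NH3 P1=NH4
Op 3: best P0=NH3 P1=NH4
Op 4: best P0=NH3 P1=NH4
Op 5: best P0=NH0 P1=NH4
Op 6: best P0=NH0 P1=NH4
Op 7: best P0=NH0 P1=NH4
Op 8: best P0=NH0 P1=NH4
Op 9: best P0=NH0 P1=-
Op 10: best P0=NH0 P1=-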